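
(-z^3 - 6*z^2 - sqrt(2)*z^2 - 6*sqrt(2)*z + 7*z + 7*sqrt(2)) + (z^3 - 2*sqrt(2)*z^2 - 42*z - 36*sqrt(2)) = -6*z^2 - 3*sqrt(2)*z^2 - 35*z - 6*sqrt(2)*z - 29*sqrt(2)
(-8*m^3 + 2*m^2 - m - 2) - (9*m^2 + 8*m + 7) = -8*m^3 - 7*m^2 - 9*m - 9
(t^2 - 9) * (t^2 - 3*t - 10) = t^4 - 3*t^3 - 19*t^2 + 27*t + 90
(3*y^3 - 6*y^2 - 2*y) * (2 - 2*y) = -6*y^4 + 18*y^3 - 8*y^2 - 4*y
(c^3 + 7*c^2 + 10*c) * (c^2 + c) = c^5 + 8*c^4 + 17*c^3 + 10*c^2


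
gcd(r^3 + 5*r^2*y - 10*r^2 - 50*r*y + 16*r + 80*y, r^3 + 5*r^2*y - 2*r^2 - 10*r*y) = r^2 + 5*r*y - 2*r - 10*y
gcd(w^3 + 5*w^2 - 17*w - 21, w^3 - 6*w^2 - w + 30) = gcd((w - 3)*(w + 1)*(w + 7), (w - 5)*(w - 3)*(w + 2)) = w - 3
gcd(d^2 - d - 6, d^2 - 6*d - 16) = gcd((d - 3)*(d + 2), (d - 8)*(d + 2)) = d + 2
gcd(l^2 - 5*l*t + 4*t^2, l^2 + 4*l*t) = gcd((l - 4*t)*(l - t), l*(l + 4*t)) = 1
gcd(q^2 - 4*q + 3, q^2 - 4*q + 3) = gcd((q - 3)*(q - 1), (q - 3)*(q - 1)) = q^2 - 4*q + 3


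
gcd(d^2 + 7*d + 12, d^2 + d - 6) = d + 3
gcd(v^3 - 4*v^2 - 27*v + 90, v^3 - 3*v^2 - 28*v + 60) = v^2 - v - 30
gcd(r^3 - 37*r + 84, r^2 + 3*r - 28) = r^2 + 3*r - 28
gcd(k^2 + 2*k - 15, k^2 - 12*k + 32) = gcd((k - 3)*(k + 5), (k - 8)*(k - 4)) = 1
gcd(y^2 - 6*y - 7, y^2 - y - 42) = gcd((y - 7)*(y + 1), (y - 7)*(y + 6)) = y - 7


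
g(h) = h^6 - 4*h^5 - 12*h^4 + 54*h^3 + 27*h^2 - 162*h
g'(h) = 6*h^5 - 20*h^4 - 48*h^3 + 162*h^2 + 54*h - 162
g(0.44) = -61.96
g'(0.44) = -111.62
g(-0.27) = 44.59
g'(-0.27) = -163.94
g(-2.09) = -22.57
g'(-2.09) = 250.11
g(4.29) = 422.28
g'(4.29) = 1205.55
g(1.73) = -62.52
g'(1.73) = 81.57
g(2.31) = -17.37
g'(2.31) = 60.69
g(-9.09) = 693595.57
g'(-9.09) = -460129.43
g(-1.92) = 19.76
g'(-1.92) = 242.91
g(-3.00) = 0.00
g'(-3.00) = -648.00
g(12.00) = 1837080.00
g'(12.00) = 1019142.00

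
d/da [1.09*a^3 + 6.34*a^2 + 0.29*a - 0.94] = 3.27*a^2 + 12.68*a + 0.29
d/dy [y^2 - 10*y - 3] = 2*y - 10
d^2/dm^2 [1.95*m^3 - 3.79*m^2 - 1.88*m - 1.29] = 11.7*m - 7.58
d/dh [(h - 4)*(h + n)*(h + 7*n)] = 3*h^2 + 16*h*n - 8*h + 7*n^2 - 32*n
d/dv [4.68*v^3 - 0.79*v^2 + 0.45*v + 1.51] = 14.04*v^2 - 1.58*v + 0.45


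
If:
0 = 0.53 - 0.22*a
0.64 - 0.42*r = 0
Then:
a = 2.41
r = 1.52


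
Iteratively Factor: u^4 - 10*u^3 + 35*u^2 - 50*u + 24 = (u - 1)*(u^3 - 9*u^2 + 26*u - 24) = (u - 2)*(u - 1)*(u^2 - 7*u + 12) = (u - 3)*(u - 2)*(u - 1)*(u - 4)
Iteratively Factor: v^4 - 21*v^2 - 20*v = (v + 4)*(v^3 - 4*v^2 - 5*v) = (v + 1)*(v + 4)*(v^2 - 5*v) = v*(v + 1)*(v + 4)*(v - 5)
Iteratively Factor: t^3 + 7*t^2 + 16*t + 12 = (t + 2)*(t^2 + 5*t + 6) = (t + 2)*(t + 3)*(t + 2)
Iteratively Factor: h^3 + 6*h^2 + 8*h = (h + 4)*(h^2 + 2*h) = (h + 2)*(h + 4)*(h)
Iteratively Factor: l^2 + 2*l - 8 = (l + 4)*(l - 2)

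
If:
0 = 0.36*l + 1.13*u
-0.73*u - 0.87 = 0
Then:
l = 3.74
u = -1.19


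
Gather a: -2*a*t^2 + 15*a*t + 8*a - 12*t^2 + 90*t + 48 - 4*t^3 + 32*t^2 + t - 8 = a*(-2*t^2 + 15*t + 8) - 4*t^3 + 20*t^2 + 91*t + 40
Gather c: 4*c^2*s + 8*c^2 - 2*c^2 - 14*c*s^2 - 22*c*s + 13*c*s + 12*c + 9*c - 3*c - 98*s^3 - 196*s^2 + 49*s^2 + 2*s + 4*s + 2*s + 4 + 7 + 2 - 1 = c^2*(4*s + 6) + c*(-14*s^2 - 9*s + 18) - 98*s^3 - 147*s^2 + 8*s + 12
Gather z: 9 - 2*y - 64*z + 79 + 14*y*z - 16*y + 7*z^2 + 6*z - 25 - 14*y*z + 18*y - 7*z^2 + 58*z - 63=0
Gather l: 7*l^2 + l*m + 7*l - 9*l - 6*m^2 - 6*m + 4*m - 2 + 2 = 7*l^2 + l*(m - 2) - 6*m^2 - 2*m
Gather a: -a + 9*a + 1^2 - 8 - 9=8*a - 16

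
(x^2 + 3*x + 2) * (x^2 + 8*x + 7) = x^4 + 11*x^3 + 33*x^2 + 37*x + 14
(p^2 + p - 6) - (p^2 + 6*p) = -5*p - 6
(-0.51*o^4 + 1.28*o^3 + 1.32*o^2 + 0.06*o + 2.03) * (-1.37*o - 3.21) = 0.6987*o^5 - 0.1165*o^4 - 5.9172*o^3 - 4.3194*o^2 - 2.9737*o - 6.5163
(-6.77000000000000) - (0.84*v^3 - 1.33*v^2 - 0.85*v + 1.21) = -0.84*v^3 + 1.33*v^2 + 0.85*v - 7.98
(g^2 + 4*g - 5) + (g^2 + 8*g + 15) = 2*g^2 + 12*g + 10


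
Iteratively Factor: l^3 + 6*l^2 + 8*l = (l + 2)*(l^2 + 4*l) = (l + 2)*(l + 4)*(l)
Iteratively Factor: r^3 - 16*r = (r)*(r^2 - 16) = r*(r - 4)*(r + 4)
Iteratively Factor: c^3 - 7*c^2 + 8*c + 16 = (c - 4)*(c^2 - 3*c - 4) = (c - 4)*(c + 1)*(c - 4)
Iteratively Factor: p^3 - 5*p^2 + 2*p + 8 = (p + 1)*(p^2 - 6*p + 8) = (p - 2)*(p + 1)*(p - 4)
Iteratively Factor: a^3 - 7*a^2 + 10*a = (a)*(a^2 - 7*a + 10) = a*(a - 2)*(a - 5)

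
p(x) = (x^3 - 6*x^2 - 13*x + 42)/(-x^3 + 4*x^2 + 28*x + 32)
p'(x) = (3*x^2 - 12*x - 13)/(-x^3 + 4*x^2 + 28*x + 32) + (3*x^2 - 8*x - 28)*(x^3 - 6*x^2 - 13*x + 42)/(-x^3 + 4*x^2 + 28*x + 32)^2 = 2*(-x^3 + 17*x^2 + 19*x - 398)/(x^5 - 10*x^4 - 20*x^3 + 200*x^2 + 640*x + 512)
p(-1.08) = 6.22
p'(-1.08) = -12.38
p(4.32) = -0.31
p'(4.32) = -0.05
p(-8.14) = -1.30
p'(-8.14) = -0.04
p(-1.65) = 36.06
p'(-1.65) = -189.64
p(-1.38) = 12.73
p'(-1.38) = -37.12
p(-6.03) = -1.39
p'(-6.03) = -0.05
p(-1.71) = 51.05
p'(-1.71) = -326.84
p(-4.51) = -1.44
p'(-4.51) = 0.04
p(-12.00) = -1.20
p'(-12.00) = -0.02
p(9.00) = -1.39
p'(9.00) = 0.63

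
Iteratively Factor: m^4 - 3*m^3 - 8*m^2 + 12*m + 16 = (m + 1)*(m^3 - 4*m^2 - 4*m + 16) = (m - 4)*(m + 1)*(m^2 - 4) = (m - 4)*(m + 1)*(m + 2)*(m - 2)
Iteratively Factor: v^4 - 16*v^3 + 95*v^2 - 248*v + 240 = (v - 5)*(v^3 - 11*v^2 + 40*v - 48) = (v - 5)*(v - 3)*(v^2 - 8*v + 16) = (v - 5)*(v - 4)*(v - 3)*(v - 4)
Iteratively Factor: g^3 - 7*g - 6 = (g + 2)*(g^2 - 2*g - 3) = (g - 3)*(g + 2)*(g + 1)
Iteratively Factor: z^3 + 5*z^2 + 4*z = (z + 4)*(z^2 + z) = (z + 1)*(z + 4)*(z)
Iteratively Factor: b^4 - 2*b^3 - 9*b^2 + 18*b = (b - 2)*(b^3 - 9*b) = (b - 3)*(b - 2)*(b^2 + 3*b) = b*(b - 3)*(b - 2)*(b + 3)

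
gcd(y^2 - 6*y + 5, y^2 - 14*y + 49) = 1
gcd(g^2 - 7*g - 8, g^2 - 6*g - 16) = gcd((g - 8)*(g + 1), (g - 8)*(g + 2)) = g - 8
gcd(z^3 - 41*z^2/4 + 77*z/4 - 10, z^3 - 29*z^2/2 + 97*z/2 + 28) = z - 8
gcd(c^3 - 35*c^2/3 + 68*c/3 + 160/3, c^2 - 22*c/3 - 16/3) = c - 8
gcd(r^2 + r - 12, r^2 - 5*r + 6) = r - 3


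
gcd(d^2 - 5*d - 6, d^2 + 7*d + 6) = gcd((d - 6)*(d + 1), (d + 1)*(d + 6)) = d + 1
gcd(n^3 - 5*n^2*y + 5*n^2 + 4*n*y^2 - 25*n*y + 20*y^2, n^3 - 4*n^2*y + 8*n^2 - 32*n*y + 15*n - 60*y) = -n^2 + 4*n*y - 5*n + 20*y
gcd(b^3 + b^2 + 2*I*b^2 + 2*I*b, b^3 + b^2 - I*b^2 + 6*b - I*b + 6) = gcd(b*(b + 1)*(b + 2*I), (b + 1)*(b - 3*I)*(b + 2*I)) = b^2 + b*(1 + 2*I) + 2*I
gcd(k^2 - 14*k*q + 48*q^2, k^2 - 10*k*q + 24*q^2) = -k + 6*q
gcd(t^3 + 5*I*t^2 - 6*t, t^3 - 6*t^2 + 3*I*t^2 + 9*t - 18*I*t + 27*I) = t + 3*I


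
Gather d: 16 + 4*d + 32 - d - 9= 3*d + 39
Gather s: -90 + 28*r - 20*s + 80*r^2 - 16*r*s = 80*r^2 + 28*r + s*(-16*r - 20) - 90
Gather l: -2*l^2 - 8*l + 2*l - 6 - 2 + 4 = -2*l^2 - 6*l - 4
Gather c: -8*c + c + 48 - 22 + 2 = 28 - 7*c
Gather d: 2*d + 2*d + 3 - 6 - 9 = 4*d - 12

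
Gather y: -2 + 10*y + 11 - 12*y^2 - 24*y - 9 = -12*y^2 - 14*y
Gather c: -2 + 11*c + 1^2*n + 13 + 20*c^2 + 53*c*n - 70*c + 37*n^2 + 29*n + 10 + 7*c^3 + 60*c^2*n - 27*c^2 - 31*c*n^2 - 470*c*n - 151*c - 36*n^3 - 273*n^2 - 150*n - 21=7*c^3 + c^2*(60*n - 7) + c*(-31*n^2 - 417*n - 210) - 36*n^3 - 236*n^2 - 120*n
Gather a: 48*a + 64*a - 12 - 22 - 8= 112*a - 42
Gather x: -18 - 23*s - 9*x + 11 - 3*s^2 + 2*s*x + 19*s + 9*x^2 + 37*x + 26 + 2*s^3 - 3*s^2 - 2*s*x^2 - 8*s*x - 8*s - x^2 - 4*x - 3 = 2*s^3 - 6*s^2 - 12*s + x^2*(8 - 2*s) + x*(24 - 6*s) + 16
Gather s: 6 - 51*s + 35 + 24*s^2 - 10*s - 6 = 24*s^2 - 61*s + 35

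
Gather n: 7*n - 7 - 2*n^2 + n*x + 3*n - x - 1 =-2*n^2 + n*(x + 10) - x - 8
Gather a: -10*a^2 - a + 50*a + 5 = -10*a^2 + 49*a + 5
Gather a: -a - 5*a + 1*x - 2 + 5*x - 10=-6*a + 6*x - 12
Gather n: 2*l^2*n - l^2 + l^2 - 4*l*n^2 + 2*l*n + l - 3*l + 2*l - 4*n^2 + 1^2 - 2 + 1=n^2*(-4*l - 4) + n*(2*l^2 + 2*l)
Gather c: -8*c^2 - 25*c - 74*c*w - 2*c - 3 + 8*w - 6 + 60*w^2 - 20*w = -8*c^2 + c*(-74*w - 27) + 60*w^2 - 12*w - 9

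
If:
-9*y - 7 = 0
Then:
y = -7/9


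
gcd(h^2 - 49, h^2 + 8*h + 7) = h + 7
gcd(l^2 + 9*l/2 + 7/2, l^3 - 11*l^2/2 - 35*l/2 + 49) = l + 7/2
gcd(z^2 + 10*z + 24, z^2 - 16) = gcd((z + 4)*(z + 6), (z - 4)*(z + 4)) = z + 4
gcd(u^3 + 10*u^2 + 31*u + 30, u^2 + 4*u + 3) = u + 3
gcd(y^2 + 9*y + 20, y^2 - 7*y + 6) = 1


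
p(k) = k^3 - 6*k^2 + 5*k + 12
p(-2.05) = -32.08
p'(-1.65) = 32.97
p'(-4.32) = 112.83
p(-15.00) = -4788.00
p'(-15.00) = 860.00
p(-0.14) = 11.18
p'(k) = 3*k^2 - 12*k + 5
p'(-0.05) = 5.61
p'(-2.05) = 42.21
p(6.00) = 42.00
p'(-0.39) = 10.14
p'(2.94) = -4.35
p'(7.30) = 77.27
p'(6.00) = 41.00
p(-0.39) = 9.08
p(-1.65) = -17.08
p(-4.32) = -202.20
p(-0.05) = 11.73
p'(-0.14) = 6.74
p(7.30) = 117.78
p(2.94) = 0.25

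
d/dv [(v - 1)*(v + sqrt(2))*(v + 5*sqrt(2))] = 3*v^2 - 2*v + 12*sqrt(2)*v - 6*sqrt(2) + 10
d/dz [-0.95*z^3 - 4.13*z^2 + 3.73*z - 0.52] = -2.85*z^2 - 8.26*z + 3.73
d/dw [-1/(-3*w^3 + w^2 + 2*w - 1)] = (-9*w^2 + 2*w + 2)/(3*w^3 - w^2 - 2*w + 1)^2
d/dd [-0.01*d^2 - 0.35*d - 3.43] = -0.02*d - 0.35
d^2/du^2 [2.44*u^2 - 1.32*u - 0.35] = 4.88000000000000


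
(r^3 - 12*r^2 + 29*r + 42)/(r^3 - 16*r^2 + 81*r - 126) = (r + 1)/(r - 3)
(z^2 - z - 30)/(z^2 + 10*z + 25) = (z - 6)/(z + 5)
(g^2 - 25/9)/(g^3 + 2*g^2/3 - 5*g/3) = (g - 5/3)/(g*(g - 1))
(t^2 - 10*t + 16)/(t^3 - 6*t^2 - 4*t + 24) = (t - 8)/(t^2 - 4*t - 12)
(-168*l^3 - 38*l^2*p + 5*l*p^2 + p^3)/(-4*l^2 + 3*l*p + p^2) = (-42*l^2 + l*p + p^2)/(-l + p)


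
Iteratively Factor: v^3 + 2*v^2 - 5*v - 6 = (v + 1)*(v^2 + v - 6) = (v - 2)*(v + 1)*(v + 3)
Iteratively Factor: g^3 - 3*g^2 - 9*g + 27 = (g - 3)*(g^2 - 9) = (g - 3)*(g + 3)*(g - 3)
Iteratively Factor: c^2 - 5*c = (c)*(c - 5)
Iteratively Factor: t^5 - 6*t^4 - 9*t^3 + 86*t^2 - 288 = (t - 4)*(t^4 - 2*t^3 - 17*t^2 + 18*t + 72) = (t - 4)^2*(t^3 + 2*t^2 - 9*t - 18) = (t - 4)^2*(t + 2)*(t^2 - 9) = (t - 4)^2*(t - 3)*(t + 2)*(t + 3)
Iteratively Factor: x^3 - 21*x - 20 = (x - 5)*(x^2 + 5*x + 4) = (x - 5)*(x + 4)*(x + 1)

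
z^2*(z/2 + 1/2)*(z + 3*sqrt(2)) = z^4/2 + z^3/2 + 3*sqrt(2)*z^3/2 + 3*sqrt(2)*z^2/2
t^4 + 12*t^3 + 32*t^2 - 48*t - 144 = (t - 2)*(t + 2)*(t + 6)^2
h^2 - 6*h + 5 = (h - 5)*(h - 1)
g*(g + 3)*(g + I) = g^3 + 3*g^2 + I*g^2 + 3*I*g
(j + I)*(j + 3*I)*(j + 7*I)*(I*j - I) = I*j^4 - 11*j^3 - I*j^3 + 11*j^2 - 31*I*j^2 + 21*j + 31*I*j - 21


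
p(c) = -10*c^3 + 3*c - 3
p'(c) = 3 - 30*c^2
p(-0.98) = 3.47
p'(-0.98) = -25.81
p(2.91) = -240.69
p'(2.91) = -251.04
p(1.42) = -27.37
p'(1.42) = -57.49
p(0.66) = -3.89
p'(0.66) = -10.07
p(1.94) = -70.19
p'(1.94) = -109.91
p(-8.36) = 5814.69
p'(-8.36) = -2093.69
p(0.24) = -2.42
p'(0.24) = 1.27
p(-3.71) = 496.52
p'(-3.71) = -409.92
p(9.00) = -7266.00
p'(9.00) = -2427.00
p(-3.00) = 258.00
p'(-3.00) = -267.00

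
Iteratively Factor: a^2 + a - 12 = (a + 4)*(a - 3)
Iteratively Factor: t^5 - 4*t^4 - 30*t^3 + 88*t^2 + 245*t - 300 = (t + 3)*(t^4 - 7*t^3 - 9*t^2 + 115*t - 100) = (t - 5)*(t + 3)*(t^3 - 2*t^2 - 19*t + 20) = (t - 5)^2*(t + 3)*(t^2 + 3*t - 4) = (t - 5)^2*(t - 1)*(t + 3)*(t + 4)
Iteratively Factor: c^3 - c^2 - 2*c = (c - 2)*(c^2 + c) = c*(c - 2)*(c + 1)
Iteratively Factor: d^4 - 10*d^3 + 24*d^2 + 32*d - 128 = (d - 4)*(d^3 - 6*d^2 + 32) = (d - 4)^2*(d^2 - 2*d - 8) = (d - 4)^2*(d + 2)*(d - 4)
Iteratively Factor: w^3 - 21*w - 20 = (w - 5)*(w^2 + 5*w + 4) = (w - 5)*(w + 1)*(w + 4)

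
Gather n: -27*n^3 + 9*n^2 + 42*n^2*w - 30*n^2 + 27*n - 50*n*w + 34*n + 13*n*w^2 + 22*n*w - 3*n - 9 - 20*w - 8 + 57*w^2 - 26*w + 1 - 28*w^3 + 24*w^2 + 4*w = -27*n^3 + n^2*(42*w - 21) + n*(13*w^2 - 28*w + 58) - 28*w^3 + 81*w^2 - 42*w - 16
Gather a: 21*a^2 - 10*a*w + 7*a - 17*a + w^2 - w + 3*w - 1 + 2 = 21*a^2 + a*(-10*w - 10) + w^2 + 2*w + 1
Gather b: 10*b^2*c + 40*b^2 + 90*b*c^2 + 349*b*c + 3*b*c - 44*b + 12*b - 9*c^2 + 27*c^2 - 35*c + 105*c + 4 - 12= b^2*(10*c + 40) + b*(90*c^2 + 352*c - 32) + 18*c^2 + 70*c - 8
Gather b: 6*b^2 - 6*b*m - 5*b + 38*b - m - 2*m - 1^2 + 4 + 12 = 6*b^2 + b*(33 - 6*m) - 3*m + 15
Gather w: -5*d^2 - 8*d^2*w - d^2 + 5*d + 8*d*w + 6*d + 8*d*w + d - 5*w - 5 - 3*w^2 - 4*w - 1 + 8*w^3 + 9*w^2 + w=-6*d^2 + 12*d + 8*w^3 + 6*w^2 + w*(-8*d^2 + 16*d - 8) - 6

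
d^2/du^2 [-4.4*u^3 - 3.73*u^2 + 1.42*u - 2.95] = -26.4*u - 7.46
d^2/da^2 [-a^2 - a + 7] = -2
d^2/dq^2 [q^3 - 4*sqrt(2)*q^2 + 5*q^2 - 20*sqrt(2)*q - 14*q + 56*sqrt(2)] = 6*q - 8*sqrt(2) + 10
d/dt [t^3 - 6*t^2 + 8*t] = 3*t^2 - 12*t + 8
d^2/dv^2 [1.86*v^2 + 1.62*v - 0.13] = 3.72000000000000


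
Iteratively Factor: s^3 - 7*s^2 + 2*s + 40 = (s - 4)*(s^2 - 3*s - 10) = (s - 4)*(s + 2)*(s - 5)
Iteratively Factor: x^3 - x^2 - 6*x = (x + 2)*(x^2 - 3*x) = x*(x + 2)*(x - 3)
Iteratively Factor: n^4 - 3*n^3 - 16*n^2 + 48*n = (n - 4)*(n^3 + n^2 - 12*n) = (n - 4)*(n + 4)*(n^2 - 3*n) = n*(n - 4)*(n + 4)*(n - 3)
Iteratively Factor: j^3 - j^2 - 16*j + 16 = (j + 4)*(j^2 - 5*j + 4) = (j - 1)*(j + 4)*(j - 4)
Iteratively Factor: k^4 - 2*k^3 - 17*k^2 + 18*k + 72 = (k + 2)*(k^3 - 4*k^2 - 9*k + 36) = (k + 2)*(k + 3)*(k^2 - 7*k + 12) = (k - 4)*(k + 2)*(k + 3)*(k - 3)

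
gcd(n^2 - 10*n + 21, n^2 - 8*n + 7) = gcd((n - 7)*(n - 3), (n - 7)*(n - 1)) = n - 7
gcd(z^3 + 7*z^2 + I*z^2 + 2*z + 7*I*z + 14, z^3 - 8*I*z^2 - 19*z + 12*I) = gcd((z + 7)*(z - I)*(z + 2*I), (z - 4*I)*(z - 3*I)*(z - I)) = z - I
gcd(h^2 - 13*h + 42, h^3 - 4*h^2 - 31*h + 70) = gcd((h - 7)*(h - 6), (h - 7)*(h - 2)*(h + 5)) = h - 7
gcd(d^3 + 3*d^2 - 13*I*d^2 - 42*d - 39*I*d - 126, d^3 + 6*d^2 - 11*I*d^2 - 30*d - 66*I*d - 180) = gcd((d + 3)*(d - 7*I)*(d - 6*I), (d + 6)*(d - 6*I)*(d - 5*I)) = d - 6*I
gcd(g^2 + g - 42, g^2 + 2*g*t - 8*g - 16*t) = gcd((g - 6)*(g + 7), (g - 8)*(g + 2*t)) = 1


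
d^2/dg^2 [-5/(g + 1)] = -10/(g + 1)^3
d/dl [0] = 0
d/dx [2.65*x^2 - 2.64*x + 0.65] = 5.3*x - 2.64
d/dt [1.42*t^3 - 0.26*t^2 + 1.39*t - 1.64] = 4.26*t^2 - 0.52*t + 1.39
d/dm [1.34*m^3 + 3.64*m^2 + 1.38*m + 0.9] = 4.02*m^2 + 7.28*m + 1.38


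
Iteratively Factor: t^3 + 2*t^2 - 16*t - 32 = (t + 4)*(t^2 - 2*t - 8) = (t + 2)*(t + 4)*(t - 4)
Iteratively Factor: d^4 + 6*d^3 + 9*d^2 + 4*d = (d)*(d^3 + 6*d^2 + 9*d + 4) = d*(d + 1)*(d^2 + 5*d + 4) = d*(d + 1)^2*(d + 4)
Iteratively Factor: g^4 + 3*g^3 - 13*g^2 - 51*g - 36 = (g + 1)*(g^3 + 2*g^2 - 15*g - 36) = (g + 1)*(g + 3)*(g^2 - g - 12) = (g + 1)*(g + 3)^2*(g - 4)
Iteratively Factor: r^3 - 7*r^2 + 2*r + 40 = (r + 2)*(r^2 - 9*r + 20) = (r - 4)*(r + 2)*(r - 5)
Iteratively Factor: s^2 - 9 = (s + 3)*(s - 3)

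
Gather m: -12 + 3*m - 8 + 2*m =5*m - 20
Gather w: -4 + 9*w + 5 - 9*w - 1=0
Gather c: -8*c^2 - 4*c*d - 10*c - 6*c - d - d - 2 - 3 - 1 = -8*c^2 + c*(-4*d - 16) - 2*d - 6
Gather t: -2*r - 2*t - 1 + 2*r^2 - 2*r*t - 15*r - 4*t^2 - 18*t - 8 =2*r^2 - 17*r - 4*t^2 + t*(-2*r - 20) - 9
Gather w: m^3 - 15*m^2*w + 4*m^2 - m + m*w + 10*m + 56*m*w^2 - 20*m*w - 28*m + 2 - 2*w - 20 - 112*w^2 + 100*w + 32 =m^3 + 4*m^2 - 19*m + w^2*(56*m - 112) + w*(-15*m^2 - 19*m + 98) + 14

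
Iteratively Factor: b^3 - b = (b)*(b^2 - 1) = b*(b + 1)*(b - 1)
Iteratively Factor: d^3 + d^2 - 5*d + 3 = (d - 1)*(d^2 + 2*d - 3) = (d - 1)*(d + 3)*(d - 1)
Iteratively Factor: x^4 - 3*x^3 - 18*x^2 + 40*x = (x + 4)*(x^3 - 7*x^2 + 10*x) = (x - 5)*(x + 4)*(x^2 - 2*x) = x*(x - 5)*(x + 4)*(x - 2)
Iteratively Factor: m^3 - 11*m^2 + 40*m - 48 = (m - 4)*(m^2 - 7*m + 12) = (m - 4)*(m - 3)*(m - 4)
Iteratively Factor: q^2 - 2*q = (q)*(q - 2)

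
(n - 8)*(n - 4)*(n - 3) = n^3 - 15*n^2 + 68*n - 96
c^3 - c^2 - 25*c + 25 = (c - 5)*(c - 1)*(c + 5)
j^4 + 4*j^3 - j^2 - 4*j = j*(j - 1)*(j + 1)*(j + 4)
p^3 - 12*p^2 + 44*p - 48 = (p - 6)*(p - 4)*(p - 2)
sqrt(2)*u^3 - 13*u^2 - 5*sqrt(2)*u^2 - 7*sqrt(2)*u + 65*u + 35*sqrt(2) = (u - 5)*(u - 7*sqrt(2))*(sqrt(2)*u + 1)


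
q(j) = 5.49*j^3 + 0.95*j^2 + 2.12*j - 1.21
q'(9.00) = 1353.29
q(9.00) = 4097.03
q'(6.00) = 606.44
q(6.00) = 1231.55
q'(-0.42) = 4.23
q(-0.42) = -2.34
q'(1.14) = 25.69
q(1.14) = 10.58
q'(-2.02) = 65.49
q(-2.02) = -46.87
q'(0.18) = 3.00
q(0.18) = -0.77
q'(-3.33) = 178.43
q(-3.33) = -200.46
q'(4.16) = 295.05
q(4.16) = 419.28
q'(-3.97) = 254.16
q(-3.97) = -338.17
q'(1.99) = 71.12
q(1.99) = 50.04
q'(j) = 16.47*j^2 + 1.9*j + 2.12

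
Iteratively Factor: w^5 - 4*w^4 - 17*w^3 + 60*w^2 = (w - 3)*(w^4 - w^3 - 20*w^2) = (w - 3)*(w + 4)*(w^3 - 5*w^2) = w*(w - 3)*(w + 4)*(w^2 - 5*w) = w^2*(w - 3)*(w + 4)*(w - 5)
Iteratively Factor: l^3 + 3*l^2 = (l)*(l^2 + 3*l) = l^2*(l + 3)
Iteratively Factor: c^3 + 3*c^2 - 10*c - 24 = (c - 3)*(c^2 + 6*c + 8) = (c - 3)*(c + 4)*(c + 2)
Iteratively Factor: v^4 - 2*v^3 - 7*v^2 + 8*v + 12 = (v + 1)*(v^3 - 3*v^2 - 4*v + 12) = (v - 3)*(v + 1)*(v^2 - 4) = (v - 3)*(v - 2)*(v + 1)*(v + 2)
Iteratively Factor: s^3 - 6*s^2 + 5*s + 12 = (s + 1)*(s^2 - 7*s + 12) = (s - 3)*(s + 1)*(s - 4)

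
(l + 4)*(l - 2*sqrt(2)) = l^2 - 2*sqrt(2)*l + 4*l - 8*sqrt(2)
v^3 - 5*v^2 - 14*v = v*(v - 7)*(v + 2)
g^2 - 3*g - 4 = (g - 4)*(g + 1)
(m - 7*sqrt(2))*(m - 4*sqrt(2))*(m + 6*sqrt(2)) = m^3 - 5*sqrt(2)*m^2 - 76*m + 336*sqrt(2)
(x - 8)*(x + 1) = x^2 - 7*x - 8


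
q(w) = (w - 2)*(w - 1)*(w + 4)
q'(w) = (w - 2)*(w - 1) + (w - 2)*(w + 4) + (w - 1)*(w + 4) = 3*w^2 + 2*w - 10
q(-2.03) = 24.06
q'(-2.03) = -1.70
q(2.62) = 6.65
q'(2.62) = 15.83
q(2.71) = 8.15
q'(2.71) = 17.45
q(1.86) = -0.71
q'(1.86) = 4.10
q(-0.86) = 16.70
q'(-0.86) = -9.50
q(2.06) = 0.39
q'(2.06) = 6.85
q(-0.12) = 9.21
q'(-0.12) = -10.20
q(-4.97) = -40.36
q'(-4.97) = 54.16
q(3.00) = 14.00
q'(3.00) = 23.00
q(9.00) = 728.00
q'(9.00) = 251.00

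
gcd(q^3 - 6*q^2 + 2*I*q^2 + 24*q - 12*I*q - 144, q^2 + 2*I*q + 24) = q^2 + 2*I*q + 24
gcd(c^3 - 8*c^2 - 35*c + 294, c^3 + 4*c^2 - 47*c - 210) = c^2 - c - 42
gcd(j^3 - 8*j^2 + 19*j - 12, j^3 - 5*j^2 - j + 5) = j - 1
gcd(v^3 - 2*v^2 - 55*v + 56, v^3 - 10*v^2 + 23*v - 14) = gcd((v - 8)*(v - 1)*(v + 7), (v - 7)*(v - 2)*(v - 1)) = v - 1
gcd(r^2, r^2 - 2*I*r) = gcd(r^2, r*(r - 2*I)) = r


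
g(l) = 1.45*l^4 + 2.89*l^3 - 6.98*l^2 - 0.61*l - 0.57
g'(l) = 5.8*l^3 + 8.67*l^2 - 13.96*l - 0.61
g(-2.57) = -30.91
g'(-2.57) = -5.92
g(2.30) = 36.84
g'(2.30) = 83.71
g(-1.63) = -20.40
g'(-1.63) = 20.06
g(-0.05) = -0.56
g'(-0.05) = 0.11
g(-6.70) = 1742.89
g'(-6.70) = -1262.31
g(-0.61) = -3.25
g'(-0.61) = 9.82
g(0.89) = -3.69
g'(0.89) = -2.08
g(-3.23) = -10.98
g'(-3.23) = -60.52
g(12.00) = 34048.11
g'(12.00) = 11102.75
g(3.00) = 130.26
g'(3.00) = 192.14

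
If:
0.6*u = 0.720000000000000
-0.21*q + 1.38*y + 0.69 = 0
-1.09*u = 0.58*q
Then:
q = -2.26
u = 1.20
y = -0.84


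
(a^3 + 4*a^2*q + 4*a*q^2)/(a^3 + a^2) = (a^2 + 4*a*q + 4*q^2)/(a*(a + 1))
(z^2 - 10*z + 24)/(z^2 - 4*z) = (z - 6)/z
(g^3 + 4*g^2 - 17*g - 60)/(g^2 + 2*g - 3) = (g^2 + g - 20)/(g - 1)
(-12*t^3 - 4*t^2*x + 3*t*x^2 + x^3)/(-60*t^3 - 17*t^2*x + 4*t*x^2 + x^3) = (-4*t^2 + x^2)/(-20*t^2 + t*x + x^2)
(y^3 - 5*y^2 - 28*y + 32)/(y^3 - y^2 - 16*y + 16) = (y - 8)/(y - 4)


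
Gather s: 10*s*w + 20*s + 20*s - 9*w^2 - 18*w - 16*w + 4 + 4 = s*(10*w + 40) - 9*w^2 - 34*w + 8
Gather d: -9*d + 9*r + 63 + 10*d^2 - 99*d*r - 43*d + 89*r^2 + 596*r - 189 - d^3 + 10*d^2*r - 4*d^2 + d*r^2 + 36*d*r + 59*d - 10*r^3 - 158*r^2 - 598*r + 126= -d^3 + d^2*(10*r + 6) + d*(r^2 - 63*r + 7) - 10*r^3 - 69*r^2 + 7*r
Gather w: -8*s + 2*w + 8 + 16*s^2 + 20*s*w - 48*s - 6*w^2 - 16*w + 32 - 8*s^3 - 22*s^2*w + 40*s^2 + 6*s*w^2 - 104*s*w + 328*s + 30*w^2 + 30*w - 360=-8*s^3 + 56*s^2 + 272*s + w^2*(6*s + 24) + w*(-22*s^2 - 84*s + 16) - 320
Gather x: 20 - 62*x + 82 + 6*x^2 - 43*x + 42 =6*x^2 - 105*x + 144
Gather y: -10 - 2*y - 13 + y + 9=-y - 14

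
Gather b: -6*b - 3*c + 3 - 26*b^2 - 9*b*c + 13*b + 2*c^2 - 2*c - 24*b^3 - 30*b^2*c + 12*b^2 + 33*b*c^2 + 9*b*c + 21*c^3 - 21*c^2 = -24*b^3 + b^2*(-30*c - 14) + b*(33*c^2 + 7) + 21*c^3 - 19*c^2 - 5*c + 3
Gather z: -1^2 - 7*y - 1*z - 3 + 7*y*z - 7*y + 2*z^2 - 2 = -14*y + 2*z^2 + z*(7*y - 1) - 6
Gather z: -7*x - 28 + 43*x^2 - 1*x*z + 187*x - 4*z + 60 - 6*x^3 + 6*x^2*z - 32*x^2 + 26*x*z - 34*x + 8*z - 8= -6*x^3 + 11*x^2 + 146*x + z*(6*x^2 + 25*x + 4) + 24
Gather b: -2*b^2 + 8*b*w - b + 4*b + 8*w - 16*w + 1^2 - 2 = -2*b^2 + b*(8*w + 3) - 8*w - 1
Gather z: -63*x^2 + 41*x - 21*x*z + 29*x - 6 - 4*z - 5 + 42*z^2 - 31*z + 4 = -63*x^2 + 70*x + 42*z^2 + z*(-21*x - 35) - 7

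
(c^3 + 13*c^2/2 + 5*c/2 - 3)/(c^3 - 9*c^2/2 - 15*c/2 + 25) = (2*c^3 + 13*c^2 + 5*c - 6)/(2*c^3 - 9*c^2 - 15*c + 50)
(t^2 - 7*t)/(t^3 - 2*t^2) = (t - 7)/(t*(t - 2))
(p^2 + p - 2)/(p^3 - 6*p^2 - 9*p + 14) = 1/(p - 7)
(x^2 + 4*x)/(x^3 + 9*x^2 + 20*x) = 1/(x + 5)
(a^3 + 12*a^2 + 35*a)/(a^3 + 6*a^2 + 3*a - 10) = a*(a + 7)/(a^2 + a - 2)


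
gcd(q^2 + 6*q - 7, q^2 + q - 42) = q + 7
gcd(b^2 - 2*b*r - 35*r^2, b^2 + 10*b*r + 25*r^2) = b + 5*r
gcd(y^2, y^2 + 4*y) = y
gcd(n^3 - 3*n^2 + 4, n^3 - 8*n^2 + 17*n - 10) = n - 2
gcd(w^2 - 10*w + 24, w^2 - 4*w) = w - 4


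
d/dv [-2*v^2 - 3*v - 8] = -4*v - 3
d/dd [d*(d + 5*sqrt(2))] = 2*d + 5*sqrt(2)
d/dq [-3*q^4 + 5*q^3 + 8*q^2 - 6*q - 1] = -12*q^3 + 15*q^2 + 16*q - 6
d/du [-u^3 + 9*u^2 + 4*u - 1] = -3*u^2 + 18*u + 4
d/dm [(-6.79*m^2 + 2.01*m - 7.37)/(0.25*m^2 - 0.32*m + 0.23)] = (1.6703*m^2 + 0.561599999999999*m - 1.8961)/(0.0625*m^4 - 0.16*m^3 + 0.2174*m^2 - 0.1472*m + 0.0529)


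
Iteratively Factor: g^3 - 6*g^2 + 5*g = (g)*(g^2 - 6*g + 5) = g*(g - 5)*(g - 1)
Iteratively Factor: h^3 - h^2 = (h)*(h^2 - h) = h*(h - 1)*(h)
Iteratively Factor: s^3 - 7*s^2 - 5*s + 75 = (s - 5)*(s^2 - 2*s - 15) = (s - 5)^2*(s + 3)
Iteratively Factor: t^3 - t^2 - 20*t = (t)*(t^2 - t - 20) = t*(t + 4)*(t - 5)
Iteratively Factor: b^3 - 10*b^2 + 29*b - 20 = (b - 5)*(b^2 - 5*b + 4) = (b - 5)*(b - 1)*(b - 4)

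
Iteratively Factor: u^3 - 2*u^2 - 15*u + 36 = (u - 3)*(u^2 + u - 12) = (u - 3)*(u + 4)*(u - 3)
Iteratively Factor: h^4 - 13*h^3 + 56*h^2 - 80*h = (h - 4)*(h^3 - 9*h^2 + 20*h) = h*(h - 4)*(h^2 - 9*h + 20) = h*(h - 5)*(h - 4)*(h - 4)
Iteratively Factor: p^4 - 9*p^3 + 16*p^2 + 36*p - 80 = (p + 2)*(p^3 - 11*p^2 + 38*p - 40) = (p - 4)*(p + 2)*(p^2 - 7*p + 10) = (p - 4)*(p - 2)*(p + 2)*(p - 5)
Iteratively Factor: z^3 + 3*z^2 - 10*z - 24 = (z - 3)*(z^2 + 6*z + 8) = (z - 3)*(z + 4)*(z + 2)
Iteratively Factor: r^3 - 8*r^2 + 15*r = (r)*(r^2 - 8*r + 15) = r*(r - 3)*(r - 5)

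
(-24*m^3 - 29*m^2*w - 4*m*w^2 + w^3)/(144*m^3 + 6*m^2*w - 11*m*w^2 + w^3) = (m + w)/(-6*m + w)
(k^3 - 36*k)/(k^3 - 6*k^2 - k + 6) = k*(k + 6)/(k^2 - 1)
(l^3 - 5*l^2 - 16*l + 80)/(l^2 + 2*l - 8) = (l^2 - 9*l + 20)/(l - 2)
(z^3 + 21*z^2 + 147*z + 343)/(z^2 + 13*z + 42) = (z^2 + 14*z + 49)/(z + 6)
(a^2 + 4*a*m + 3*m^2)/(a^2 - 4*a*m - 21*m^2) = (a + m)/(a - 7*m)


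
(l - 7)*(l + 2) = l^2 - 5*l - 14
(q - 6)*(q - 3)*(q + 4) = q^3 - 5*q^2 - 18*q + 72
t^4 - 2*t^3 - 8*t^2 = t^2*(t - 4)*(t + 2)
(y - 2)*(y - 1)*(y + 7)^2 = y^4 + 11*y^3 + 9*y^2 - 119*y + 98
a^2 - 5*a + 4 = (a - 4)*(a - 1)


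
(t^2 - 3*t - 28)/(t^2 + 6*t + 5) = (t^2 - 3*t - 28)/(t^2 + 6*t + 5)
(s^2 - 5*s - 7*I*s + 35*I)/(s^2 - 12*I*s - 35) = (s - 5)/(s - 5*I)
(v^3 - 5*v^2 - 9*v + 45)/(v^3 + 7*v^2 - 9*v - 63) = (v - 5)/(v + 7)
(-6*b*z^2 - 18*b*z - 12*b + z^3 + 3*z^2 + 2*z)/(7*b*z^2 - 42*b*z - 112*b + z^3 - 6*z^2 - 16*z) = (-6*b*z - 6*b + z^2 + z)/(7*b*z - 56*b + z^2 - 8*z)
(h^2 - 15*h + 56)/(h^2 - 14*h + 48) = (h - 7)/(h - 6)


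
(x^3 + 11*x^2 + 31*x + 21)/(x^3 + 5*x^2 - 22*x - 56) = (x^2 + 4*x + 3)/(x^2 - 2*x - 8)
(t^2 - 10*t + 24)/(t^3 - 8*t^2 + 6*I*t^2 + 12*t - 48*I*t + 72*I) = (t - 4)/(t^2 + t*(-2 + 6*I) - 12*I)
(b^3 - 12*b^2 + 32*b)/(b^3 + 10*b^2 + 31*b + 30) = b*(b^2 - 12*b + 32)/(b^3 + 10*b^2 + 31*b + 30)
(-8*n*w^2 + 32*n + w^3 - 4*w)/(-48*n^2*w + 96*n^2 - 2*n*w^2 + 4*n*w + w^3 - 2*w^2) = (w + 2)/(6*n + w)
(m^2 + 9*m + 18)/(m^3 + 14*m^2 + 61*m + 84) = (m + 6)/(m^2 + 11*m + 28)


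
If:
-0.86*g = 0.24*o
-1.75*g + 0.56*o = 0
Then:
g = 0.00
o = 0.00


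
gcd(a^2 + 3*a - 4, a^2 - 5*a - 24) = 1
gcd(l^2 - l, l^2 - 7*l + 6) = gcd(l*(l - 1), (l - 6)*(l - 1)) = l - 1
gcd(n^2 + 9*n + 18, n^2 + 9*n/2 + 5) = 1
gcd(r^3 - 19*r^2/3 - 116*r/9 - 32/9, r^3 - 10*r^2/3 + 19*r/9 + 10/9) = r + 1/3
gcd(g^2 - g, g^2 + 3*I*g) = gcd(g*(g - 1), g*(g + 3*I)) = g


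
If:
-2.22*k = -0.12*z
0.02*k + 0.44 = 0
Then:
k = -22.00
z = -407.00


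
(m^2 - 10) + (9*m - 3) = m^2 + 9*m - 13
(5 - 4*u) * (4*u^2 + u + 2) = -16*u^3 + 16*u^2 - 3*u + 10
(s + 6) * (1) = s + 6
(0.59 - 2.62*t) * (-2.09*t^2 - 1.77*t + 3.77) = 5.4758*t^3 + 3.4043*t^2 - 10.9217*t + 2.2243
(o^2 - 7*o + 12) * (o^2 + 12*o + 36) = o^4 + 5*o^3 - 36*o^2 - 108*o + 432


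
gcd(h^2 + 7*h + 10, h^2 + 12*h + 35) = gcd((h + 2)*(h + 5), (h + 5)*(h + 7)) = h + 5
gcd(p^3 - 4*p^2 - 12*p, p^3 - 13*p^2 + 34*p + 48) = p - 6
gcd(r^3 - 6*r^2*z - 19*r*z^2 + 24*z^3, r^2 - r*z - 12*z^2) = r + 3*z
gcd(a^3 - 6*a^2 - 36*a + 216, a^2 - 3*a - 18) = a - 6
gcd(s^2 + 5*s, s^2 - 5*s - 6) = 1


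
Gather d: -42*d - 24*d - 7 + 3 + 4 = -66*d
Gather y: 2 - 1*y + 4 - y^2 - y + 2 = -y^2 - 2*y + 8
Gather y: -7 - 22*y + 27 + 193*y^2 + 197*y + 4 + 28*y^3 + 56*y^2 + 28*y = 28*y^3 + 249*y^2 + 203*y + 24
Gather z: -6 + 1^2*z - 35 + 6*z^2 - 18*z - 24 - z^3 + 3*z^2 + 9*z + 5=-z^3 + 9*z^2 - 8*z - 60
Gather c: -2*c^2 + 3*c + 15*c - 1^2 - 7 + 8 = -2*c^2 + 18*c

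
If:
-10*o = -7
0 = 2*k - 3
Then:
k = 3/2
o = 7/10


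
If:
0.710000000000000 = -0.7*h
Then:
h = -1.01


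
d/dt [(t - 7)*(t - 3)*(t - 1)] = 3*t^2 - 22*t + 31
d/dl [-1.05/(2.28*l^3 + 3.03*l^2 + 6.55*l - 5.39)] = (7.182*l^2 + 6.363*l + 6.8775)/(2.28*l^3 + 3.03*l^2 + 6.55*l - 5.39)^2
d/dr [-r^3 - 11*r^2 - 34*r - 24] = -3*r^2 - 22*r - 34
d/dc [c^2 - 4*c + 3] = 2*c - 4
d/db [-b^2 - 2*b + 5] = -2*b - 2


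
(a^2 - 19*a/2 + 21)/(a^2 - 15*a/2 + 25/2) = (2*a^2 - 19*a + 42)/(2*a^2 - 15*a + 25)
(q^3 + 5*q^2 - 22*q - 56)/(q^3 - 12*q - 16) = (q + 7)/(q + 2)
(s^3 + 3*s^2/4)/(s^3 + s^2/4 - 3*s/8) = 2*s/(2*s - 1)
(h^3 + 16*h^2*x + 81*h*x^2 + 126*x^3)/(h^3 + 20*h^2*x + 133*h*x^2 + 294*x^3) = (h + 3*x)/(h + 7*x)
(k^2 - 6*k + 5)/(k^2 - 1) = (k - 5)/(k + 1)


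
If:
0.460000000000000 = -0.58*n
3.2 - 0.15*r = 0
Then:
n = -0.79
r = 21.33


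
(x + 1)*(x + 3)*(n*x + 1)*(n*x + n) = n^2*x^4 + 5*n^2*x^3 + 7*n^2*x^2 + 3*n^2*x + n*x^3 + 5*n*x^2 + 7*n*x + 3*n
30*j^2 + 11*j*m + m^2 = (5*j + m)*(6*j + m)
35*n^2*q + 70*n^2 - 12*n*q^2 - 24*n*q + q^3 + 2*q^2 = (-7*n + q)*(-5*n + q)*(q + 2)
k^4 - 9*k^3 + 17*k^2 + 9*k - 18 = (k - 6)*(k - 3)*(k - 1)*(k + 1)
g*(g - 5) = g^2 - 5*g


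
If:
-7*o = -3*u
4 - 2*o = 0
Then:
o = 2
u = 14/3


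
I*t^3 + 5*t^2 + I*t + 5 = (t - 5*I)*(t + I)*(I*t + 1)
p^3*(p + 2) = p^4 + 2*p^3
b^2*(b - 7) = b^3 - 7*b^2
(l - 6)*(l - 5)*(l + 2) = l^3 - 9*l^2 + 8*l + 60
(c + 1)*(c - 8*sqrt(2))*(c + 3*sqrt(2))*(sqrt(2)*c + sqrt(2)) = sqrt(2)*c^4 - 10*c^3 + 2*sqrt(2)*c^3 - 47*sqrt(2)*c^2 - 20*c^2 - 96*sqrt(2)*c - 10*c - 48*sqrt(2)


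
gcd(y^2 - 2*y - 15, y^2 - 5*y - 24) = y + 3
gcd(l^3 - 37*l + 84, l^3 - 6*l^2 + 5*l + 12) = l^2 - 7*l + 12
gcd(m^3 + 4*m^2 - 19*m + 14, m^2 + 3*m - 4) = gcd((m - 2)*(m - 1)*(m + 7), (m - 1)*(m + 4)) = m - 1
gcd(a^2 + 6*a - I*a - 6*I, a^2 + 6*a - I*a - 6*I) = a^2 + a*(6 - I) - 6*I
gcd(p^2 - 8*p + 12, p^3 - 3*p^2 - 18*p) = p - 6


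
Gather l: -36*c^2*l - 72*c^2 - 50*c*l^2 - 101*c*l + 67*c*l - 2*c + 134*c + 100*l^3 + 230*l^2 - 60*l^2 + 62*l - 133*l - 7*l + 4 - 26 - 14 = -72*c^2 + 132*c + 100*l^3 + l^2*(170 - 50*c) + l*(-36*c^2 - 34*c - 78) - 36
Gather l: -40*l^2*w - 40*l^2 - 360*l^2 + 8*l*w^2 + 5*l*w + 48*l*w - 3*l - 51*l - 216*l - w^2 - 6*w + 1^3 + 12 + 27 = l^2*(-40*w - 400) + l*(8*w^2 + 53*w - 270) - w^2 - 6*w + 40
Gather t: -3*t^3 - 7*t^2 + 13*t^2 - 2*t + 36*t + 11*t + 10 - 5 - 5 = -3*t^3 + 6*t^2 + 45*t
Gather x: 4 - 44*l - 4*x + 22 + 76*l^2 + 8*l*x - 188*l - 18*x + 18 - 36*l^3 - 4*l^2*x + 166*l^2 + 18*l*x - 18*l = -36*l^3 + 242*l^2 - 250*l + x*(-4*l^2 + 26*l - 22) + 44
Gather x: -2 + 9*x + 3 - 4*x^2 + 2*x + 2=-4*x^2 + 11*x + 3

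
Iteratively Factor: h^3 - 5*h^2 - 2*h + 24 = (h - 4)*(h^2 - h - 6) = (h - 4)*(h - 3)*(h + 2)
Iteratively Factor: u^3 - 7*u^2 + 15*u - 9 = (u - 3)*(u^2 - 4*u + 3) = (u - 3)*(u - 1)*(u - 3)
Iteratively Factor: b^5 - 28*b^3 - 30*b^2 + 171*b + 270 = (b - 3)*(b^4 + 3*b^3 - 19*b^2 - 87*b - 90) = (b - 3)*(b + 3)*(b^3 - 19*b - 30) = (b - 5)*(b - 3)*(b + 3)*(b^2 + 5*b + 6) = (b - 5)*(b - 3)*(b + 3)^2*(b + 2)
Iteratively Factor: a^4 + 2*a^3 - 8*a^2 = (a)*(a^3 + 2*a^2 - 8*a) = a^2*(a^2 + 2*a - 8) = a^2*(a - 2)*(a + 4)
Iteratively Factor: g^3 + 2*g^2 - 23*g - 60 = (g + 3)*(g^2 - g - 20) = (g + 3)*(g + 4)*(g - 5)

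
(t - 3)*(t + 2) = t^2 - t - 6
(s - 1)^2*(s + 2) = s^3 - 3*s + 2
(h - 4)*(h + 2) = h^2 - 2*h - 8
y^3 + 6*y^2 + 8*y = y*(y + 2)*(y + 4)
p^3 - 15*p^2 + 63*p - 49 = (p - 7)^2*(p - 1)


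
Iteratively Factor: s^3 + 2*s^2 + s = (s + 1)*(s^2 + s) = s*(s + 1)*(s + 1)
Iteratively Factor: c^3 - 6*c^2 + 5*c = (c - 1)*(c^2 - 5*c) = (c - 5)*(c - 1)*(c)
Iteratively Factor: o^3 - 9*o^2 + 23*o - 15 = (o - 5)*(o^2 - 4*o + 3) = (o - 5)*(o - 1)*(o - 3)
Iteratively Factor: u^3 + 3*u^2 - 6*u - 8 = (u + 1)*(u^2 + 2*u - 8) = (u + 1)*(u + 4)*(u - 2)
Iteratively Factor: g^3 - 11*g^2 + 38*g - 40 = (g - 4)*(g^2 - 7*g + 10) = (g - 5)*(g - 4)*(g - 2)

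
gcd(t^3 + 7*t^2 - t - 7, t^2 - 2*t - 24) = 1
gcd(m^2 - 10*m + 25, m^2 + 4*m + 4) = 1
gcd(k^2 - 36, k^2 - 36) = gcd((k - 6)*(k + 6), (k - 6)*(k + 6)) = k^2 - 36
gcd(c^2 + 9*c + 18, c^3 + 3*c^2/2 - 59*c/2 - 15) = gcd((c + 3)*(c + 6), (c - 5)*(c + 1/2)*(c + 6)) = c + 6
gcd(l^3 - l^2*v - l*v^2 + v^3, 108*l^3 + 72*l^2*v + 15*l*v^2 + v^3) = 1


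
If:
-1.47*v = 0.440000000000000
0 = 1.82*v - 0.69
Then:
No Solution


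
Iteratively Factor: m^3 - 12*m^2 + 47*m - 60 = (m - 5)*(m^2 - 7*m + 12) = (m - 5)*(m - 3)*(m - 4)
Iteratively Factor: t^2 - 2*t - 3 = (t + 1)*(t - 3)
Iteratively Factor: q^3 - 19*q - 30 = (q + 2)*(q^2 - 2*q - 15) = (q + 2)*(q + 3)*(q - 5)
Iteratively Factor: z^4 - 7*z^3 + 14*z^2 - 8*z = (z - 2)*(z^3 - 5*z^2 + 4*z) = (z - 2)*(z - 1)*(z^2 - 4*z) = (z - 4)*(z - 2)*(z - 1)*(z)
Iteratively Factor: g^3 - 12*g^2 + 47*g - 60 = (g - 5)*(g^2 - 7*g + 12) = (g - 5)*(g - 3)*(g - 4)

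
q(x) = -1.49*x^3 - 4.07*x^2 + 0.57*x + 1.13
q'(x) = -4.47*x^2 - 8.14*x + 0.57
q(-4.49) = 51.39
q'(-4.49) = -53.00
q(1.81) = -20.01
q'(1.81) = -28.81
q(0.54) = 0.02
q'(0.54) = -5.13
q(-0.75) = -0.96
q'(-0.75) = 4.16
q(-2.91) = 1.72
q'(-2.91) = -13.60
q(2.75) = -59.07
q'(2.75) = -55.62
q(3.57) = -116.50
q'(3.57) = -85.46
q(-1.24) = -2.99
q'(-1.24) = 3.79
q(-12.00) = 1982.93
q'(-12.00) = -545.43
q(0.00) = 1.13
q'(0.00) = 0.57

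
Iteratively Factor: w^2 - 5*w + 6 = (w - 3)*(w - 2)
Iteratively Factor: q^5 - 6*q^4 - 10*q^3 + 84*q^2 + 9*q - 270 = (q + 2)*(q^4 - 8*q^3 + 6*q^2 + 72*q - 135) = (q + 2)*(q + 3)*(q^3 - 11*q^2 + 39*q - 45) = (q - 3)*(q + 2)*(q + 3)*(q^2 - 8*q + 15) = (q - 3)^2*(q + 2)*(q + 3)*(q - 5)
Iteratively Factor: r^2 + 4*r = (r)*(r + 4)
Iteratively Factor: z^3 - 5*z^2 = (z)*(z^2 - 5*z) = z*(z - 5)*(z)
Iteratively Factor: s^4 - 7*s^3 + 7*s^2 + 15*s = (s - 5)*(s^3 - 2*s^2 - 3*s) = (s - 5)*(s - 3)*(s^2 + s) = (s - 5)*(s - 3)*(s + 1)*(s)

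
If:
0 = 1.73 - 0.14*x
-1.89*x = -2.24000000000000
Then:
No Solution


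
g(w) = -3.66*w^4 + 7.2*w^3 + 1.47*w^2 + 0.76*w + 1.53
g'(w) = -14.64*w^3 + 21.6*w^2 + 2.94*w + 0.76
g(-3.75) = -1084.11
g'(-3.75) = 1065.52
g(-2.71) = -330.44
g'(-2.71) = 442.80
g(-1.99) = -108.30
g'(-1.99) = 195.82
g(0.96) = 6.88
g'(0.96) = 10.54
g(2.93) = -72.26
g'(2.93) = -173.44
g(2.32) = -4.92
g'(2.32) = -58.97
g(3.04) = -92.88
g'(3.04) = -201.99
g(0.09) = 1.62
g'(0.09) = 1.19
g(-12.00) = -88131.27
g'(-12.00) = 28373.80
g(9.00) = -18637.02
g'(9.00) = -8895.74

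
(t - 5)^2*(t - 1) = t^3 - 11*t^2 + 35*t - 25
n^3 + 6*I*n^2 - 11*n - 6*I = (n + I)*(n + 2*I)*(n + 3*I)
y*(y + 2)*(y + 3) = y^3 + 5*y^2 + 6*y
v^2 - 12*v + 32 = (v - 8)*(v - 4)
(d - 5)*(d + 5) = d^2 - 25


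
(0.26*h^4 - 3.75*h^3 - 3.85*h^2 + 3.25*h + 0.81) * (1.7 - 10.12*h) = -2.6312*h^5 + 38.392*h^4 + 32.587*h^3 - 39.435*h^2 - 2.6722*h + 1.377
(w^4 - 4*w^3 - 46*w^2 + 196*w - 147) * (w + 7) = w^5 + 3*w^4 - 74*w^3 - 126*w^2 + 1225*w - 1029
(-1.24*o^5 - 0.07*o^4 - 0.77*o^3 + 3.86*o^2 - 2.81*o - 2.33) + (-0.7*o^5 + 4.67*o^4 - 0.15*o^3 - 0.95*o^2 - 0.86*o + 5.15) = -1.94*o^5 + 4.6*o^4 - 0.92*o^3 + 2.91*o^2 - 3.67*o + 2.82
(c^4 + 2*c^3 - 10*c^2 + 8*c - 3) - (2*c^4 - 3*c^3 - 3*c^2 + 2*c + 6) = -c^4 + 5*c^3 - 7*c^2 + 6*c - 9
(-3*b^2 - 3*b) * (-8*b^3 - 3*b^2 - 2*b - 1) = 24*b^5 + 33*b^4 + 15*b^3 + 9*b^2 + 3*b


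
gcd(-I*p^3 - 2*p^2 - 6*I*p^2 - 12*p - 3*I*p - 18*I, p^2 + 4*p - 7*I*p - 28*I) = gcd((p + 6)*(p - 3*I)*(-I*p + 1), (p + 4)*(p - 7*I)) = 1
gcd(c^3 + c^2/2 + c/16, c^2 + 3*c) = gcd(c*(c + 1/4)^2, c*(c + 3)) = c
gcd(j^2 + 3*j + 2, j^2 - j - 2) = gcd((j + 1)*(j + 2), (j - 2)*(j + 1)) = j + 1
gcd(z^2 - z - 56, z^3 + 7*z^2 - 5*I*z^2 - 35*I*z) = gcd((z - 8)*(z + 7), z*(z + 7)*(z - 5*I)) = z + 7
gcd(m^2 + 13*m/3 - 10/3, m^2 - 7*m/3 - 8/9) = 1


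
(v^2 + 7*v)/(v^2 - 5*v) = (v + 7)/(v - 5)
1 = 1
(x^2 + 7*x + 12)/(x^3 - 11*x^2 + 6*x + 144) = (x + 4)/(x^2 - 14*x + 48)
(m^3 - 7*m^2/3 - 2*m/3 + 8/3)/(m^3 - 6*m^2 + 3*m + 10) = (m - 4/3)/(m - 5)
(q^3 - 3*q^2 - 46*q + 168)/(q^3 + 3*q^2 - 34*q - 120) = (q^2 + 3*q - 28)/(q^2 + 9*q + 20)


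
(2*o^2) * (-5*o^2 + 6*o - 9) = -10*o^4 + 12*o^3 - 18*o^2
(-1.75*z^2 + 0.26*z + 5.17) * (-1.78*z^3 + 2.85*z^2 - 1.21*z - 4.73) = 3.115*z^5 - 5.4503*z^4 - 6.3441*z^3 + 22.6974*z^2 - 7.4855*z - 24.4541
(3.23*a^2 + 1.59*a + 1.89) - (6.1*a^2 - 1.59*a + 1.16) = -2.87*a^2 + 3.18*a + 0.73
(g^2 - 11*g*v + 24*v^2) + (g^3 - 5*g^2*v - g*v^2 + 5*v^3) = g^3 - 5*g^2*v + g^2 - g*v^2 - 11*g*v + 5*v^3 + 24*v^2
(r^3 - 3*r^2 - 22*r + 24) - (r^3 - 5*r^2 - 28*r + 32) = 2*r^2 + 6*r - 8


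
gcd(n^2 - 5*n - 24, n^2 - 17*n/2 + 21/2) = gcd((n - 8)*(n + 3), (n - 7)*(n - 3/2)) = 1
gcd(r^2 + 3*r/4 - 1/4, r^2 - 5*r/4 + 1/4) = r - 1/4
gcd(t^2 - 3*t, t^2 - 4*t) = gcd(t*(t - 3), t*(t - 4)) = t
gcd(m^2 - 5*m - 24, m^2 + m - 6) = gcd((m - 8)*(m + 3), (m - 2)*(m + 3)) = m + 3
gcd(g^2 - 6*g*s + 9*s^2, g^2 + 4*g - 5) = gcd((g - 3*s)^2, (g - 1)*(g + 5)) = 1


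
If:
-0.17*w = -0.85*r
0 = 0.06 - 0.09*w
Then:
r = 0.13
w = 0.67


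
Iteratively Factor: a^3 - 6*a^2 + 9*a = (a - 3)*(a^2 - 3*a) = a*(a - 3)*(a - 3)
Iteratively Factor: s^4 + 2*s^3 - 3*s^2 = (s - 1)*(s^3 + 3*s^2) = s*(s - 1)*(s^2 + 3*s) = s*(s - 1)*(s + 3)*(s)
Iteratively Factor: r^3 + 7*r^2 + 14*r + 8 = (r + 1)*(r^2 + 6*r + 8) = (r + 1)*(r + 2)*(r + 4)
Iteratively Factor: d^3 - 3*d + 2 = (d - 1)*(d^2 + d - 2) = (d - 1)*(d + 2)*(d - 1)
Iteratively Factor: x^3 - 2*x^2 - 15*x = (x)*(x^2 - 2*x - 15) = x*(x + 3)*(x - 5)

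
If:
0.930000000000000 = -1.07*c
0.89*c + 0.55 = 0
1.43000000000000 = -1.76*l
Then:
No Solution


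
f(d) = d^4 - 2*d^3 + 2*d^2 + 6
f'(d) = 4*d^3 - 6*d^2 + 4*d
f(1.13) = 7.30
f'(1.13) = 2.63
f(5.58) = 690.27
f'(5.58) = 530.47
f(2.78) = 38.22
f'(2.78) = 50.69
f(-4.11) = 463.98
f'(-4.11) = -395.50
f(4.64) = 312.79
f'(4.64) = 288.97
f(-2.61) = 101.59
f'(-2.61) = -122.43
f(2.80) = 39.24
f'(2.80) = 51.97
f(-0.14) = 6.05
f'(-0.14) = -0.69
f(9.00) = 5271.00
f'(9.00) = 2466.00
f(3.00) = 51.00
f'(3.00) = 66.00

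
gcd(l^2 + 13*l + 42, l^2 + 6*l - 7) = l + 7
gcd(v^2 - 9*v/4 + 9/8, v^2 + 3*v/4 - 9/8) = v - 3/4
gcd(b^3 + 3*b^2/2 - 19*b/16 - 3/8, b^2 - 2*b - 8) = b + 2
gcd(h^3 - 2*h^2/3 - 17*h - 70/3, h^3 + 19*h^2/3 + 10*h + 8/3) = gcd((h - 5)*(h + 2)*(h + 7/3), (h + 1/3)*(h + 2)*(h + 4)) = h + 2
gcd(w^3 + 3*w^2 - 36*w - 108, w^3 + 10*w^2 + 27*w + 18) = w^2 + 9*w + 18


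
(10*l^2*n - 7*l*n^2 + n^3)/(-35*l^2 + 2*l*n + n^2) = n*(-2*l + n)/(7*l + n)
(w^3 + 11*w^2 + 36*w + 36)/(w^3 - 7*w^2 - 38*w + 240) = (w^2 + 5*w + 6)/(w^2 - 13*w + 40)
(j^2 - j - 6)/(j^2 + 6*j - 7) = (j^2 - j - 6)/(j^2 + 6*j - 7)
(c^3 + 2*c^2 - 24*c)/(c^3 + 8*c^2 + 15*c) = (c^2 + 2*c - 24)/(c^2 + 8*c + 15)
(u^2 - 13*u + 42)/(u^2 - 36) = (u - 7)/(u + 6)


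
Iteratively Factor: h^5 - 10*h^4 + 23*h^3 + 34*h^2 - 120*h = (h)*(h^4 - 10*h^3 + 23*h^2 + 34*h - 120) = h*(h - 4)*(h^3 - 6*h^2 - h + 30) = h*(h - 4)*(h - 3)*(h^2 - 3*h - 10) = h*(h - 5)*(h - 4)*(h - 3)*(h + 2)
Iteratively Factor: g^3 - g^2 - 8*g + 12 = (g - 2)*(g^2 + g - 6) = (g - 2)*(g + 3)*(g - 2)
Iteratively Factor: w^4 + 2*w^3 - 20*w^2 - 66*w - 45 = (w + 1)*(w^3 + w^2 - 21*w - 45) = (w + 1)*(w + 3)*(w^2 - 2*w - 15) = (w + 1)*(w + 3)^2*(w - 5)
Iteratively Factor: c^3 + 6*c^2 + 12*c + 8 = (c + 2)*(c^2 + 4*c + 4) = (c + 2)^2*(c + 2)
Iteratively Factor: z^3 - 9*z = (z)*(z^2 - 9) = z*(z + 3)*(z - 3)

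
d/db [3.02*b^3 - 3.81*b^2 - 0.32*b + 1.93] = 9.06*b^2 - 7.62*b - 0.32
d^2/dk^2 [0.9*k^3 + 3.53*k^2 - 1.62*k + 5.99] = 5.4*k + 7.06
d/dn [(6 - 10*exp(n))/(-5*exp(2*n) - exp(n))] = 2*(-25*exp(2*n) + 30*exp(n) + 3)*exp(-n)/(25*exp(2*n) + 10*exp(n) + 1)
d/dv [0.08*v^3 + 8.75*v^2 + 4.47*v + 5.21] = 0.24*v^2 + 17.5*v + 4.47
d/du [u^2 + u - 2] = 2*u + 1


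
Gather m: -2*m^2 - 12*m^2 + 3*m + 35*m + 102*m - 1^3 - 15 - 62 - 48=-14*m^2 + 140*m - 126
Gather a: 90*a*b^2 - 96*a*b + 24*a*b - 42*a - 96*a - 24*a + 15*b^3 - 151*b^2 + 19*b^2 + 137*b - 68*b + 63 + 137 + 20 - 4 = a*(90*b^2 - 72*b - 162) + 15*b^3 - 132*b^2 + 69*b + 216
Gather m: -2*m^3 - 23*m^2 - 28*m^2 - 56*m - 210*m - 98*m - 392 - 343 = -2*m^3 - 51*m^2 - 364*m - 735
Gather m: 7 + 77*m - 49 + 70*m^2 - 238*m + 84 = 70*m^2 - 161*m + 42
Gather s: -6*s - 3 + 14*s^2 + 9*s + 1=14*s^2 + 3*s - 2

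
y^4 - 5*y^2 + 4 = (y - 2)*(y - 1)*(y + 1)*(y + 2)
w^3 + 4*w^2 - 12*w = w*(w - 2)*(w + 6)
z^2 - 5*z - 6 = (z - 6)*(z + 1)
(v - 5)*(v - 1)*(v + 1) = v^3 - 5*v^2 - v + 5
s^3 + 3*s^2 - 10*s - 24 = (s - 3)*(s + 2)*(s + 4)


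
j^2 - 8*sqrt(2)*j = j*(j - 8*sqrt(2))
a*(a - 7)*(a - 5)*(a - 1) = a^4 - 13*a^3 + 47*a^2 - 35*a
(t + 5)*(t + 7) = t^2 + 12*t + 35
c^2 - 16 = (c - 4)*(c + 4)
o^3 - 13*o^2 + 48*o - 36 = (o - 6)^2*(o - 1)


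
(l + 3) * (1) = l + 3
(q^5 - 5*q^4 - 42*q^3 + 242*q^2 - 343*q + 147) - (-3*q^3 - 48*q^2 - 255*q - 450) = q^5 - 5*q^4 - 39*q^3 + 290*q^2 - 88*q + 597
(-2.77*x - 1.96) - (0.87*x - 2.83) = 0.87 - 3.64*x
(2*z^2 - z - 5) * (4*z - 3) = 8*z^3 - 10*z^2 - 17*z + 15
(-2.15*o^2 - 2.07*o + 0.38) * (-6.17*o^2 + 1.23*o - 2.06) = 13.2655*o^4 + 10.1274*o^3 - 0.461699999999999*o^2 + 4.7316*o - 0.7828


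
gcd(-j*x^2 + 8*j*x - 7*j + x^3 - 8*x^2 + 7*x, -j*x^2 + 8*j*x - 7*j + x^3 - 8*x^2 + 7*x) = -j*x^2 + 8*j*x - 7*j + x^3 - 8*x^2 + 7*x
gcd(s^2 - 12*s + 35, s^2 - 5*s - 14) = s - 7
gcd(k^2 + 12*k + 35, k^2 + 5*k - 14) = k + 7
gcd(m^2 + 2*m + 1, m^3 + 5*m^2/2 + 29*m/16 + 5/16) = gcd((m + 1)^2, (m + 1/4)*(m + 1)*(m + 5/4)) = m + 1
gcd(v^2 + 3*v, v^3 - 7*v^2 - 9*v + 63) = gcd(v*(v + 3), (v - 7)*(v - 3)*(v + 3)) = v + 3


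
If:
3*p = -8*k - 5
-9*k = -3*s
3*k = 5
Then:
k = 5/3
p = -55/9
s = 5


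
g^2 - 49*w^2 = (g - 7*w)*(g + 7*w)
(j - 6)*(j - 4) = j^2 - 10*j + 24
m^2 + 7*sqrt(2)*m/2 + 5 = (m + sqrt(2))*(m + 5*sqrt(2)/2)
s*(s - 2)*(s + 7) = s^3 + 5*s^2 - 14*s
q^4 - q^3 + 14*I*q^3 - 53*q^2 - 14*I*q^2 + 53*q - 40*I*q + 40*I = (q + 5*I)*(q + 8*I)*(-I*q + 1)*(I*q - I)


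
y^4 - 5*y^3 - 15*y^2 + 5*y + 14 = (y - 7)*(y - 1)*(y + 1)*(y + 2)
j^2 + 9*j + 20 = (j + 4)*(j + 5)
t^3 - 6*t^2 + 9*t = t*(t - 3)^2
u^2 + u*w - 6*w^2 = (u - 2*w)*(u + 3*w)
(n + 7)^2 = n^2 + 14*n + 49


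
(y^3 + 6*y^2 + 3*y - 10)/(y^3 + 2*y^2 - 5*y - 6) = (y^3 + 6*y^2 + 3*y - 10)/(y^3 + 2*y^2 - 5*y - 6)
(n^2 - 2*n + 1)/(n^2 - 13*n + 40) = (n^2 - 2*n + 1)/(n^2 - 13*n + 40)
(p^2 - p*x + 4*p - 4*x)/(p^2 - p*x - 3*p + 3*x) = (p + 4)/(p - 3)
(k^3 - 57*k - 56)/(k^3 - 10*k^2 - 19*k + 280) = (k^2 + 8*k + 7)/(k^2 - 2*k - 35)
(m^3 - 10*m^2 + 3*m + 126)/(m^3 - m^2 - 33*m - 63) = (m - 6)/(m + 3)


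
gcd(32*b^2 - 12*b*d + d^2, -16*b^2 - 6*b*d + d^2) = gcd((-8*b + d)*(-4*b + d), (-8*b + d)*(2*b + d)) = 8*b - d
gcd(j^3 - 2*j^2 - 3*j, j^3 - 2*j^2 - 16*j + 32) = 1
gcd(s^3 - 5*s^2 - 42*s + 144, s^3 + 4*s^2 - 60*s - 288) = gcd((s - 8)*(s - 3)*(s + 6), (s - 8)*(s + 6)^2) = s^2 - 2*s - 48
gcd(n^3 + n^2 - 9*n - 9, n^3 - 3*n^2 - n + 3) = n^2 - 2*n - 3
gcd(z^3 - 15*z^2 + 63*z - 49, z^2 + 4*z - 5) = z - 1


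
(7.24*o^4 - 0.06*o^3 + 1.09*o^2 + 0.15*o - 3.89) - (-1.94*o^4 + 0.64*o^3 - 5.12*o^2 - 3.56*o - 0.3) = 9.18*o^4 - 0.7*o^3 + 6.21*o^2 + 3.71*o - 3.59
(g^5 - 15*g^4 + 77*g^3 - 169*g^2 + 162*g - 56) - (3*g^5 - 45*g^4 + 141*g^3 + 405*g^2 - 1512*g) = -2*g^5 + 30*g^4 - 64*g^3 - 574*g^2 + 1674*g - 56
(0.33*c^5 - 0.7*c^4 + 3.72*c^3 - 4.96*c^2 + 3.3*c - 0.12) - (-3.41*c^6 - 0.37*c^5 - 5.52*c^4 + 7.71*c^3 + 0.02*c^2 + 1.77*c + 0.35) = 3.41*c^6 + 0.7*c^5 + 4.82*c^4 - 3.99*c^3 - 4.98*c^2 + 1.53*c - 0.47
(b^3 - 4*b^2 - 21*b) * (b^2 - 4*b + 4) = b^5 - 8*b^4 - b^3 + 68*b^2 - 84*b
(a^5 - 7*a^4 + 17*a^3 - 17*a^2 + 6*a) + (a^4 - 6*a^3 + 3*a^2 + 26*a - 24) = a^5 - 6*a^4 + 11*a^3 - 14*a^2 + 32*a - 24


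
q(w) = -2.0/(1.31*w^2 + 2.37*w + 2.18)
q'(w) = -2.0*(-2.62*w - 2.37)/(1.31*w^2 + 2.37*w + 2.18)^2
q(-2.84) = -0.33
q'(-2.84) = -0.28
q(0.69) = -0.45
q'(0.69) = 0.42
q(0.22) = -0.72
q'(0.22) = 0.77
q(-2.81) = -0.34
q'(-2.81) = -0.29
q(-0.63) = -1.66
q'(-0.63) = 0.99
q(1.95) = -0.17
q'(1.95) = 0.11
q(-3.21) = -0.25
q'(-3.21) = -0.19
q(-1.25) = -1.58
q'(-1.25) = -1.13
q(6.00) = -0.03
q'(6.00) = 0.01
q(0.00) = -0.92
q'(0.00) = 1.00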